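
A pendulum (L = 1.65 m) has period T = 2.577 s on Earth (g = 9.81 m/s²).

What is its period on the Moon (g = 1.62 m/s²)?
T = 2π√(L/g), so T_moon/T_earth = √(g_earth/g_moon)
T_moon = 2π√(1.65/1.62) = 6.341 s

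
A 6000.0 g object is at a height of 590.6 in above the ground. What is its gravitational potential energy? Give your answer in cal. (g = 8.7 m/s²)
PE = mgh = 6 kg × 8.7 m/s² × 15 m = 783.1 J = 187.2 cal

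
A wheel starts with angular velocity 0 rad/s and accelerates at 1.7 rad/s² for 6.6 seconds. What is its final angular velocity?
ω = ω₀ + αt = 0 + 1.7 × 6.6 = 11.22 rad/s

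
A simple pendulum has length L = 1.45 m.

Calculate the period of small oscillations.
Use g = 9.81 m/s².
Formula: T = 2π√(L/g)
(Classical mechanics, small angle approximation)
T = 2π√(L/g) = 2π√(1.45/9.81) = 2.416 s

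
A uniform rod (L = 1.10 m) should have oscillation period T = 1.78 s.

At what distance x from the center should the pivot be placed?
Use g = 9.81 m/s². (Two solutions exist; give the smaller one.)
T = 2π√((L²/12 + x²)/(gx)). Let c = T²g/(4π²) = 0.7873.
x² − cx + L²/12 = 0 → x = (c − √(c² − L²/3))/2 = 0.161 m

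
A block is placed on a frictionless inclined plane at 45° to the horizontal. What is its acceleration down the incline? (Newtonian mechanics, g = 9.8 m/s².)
a = g sin(θ) = 9.8 × sin(45°) = 9.8 × 0.7071 = 6.93 m/s²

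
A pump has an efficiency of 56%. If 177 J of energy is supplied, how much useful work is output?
W_out = η × W_in = 0.56 × 177 = 99.12 J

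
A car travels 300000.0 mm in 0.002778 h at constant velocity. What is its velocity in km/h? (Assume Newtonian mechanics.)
v = d/t (with unit conversion) = 108.0 km/h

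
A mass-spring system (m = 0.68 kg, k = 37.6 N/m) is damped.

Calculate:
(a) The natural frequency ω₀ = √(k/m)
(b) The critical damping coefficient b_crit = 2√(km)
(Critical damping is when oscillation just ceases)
ω₀ = √(k/m) = √(37.6/0.68) = 7.436 rad/s
b_crit = 2√(km) = 2√(37.6×0.68) = 10.11 kg/s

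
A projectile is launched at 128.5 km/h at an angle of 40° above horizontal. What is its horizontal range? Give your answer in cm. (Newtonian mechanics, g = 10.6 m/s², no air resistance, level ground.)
R = v₀² sin(2θ) / g (with unit conversion) = 11840.0 cm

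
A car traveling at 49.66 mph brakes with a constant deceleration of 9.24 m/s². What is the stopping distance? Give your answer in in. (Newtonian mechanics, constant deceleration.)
d = v₀² / (2a) (with unit conversion) = 1050.0 in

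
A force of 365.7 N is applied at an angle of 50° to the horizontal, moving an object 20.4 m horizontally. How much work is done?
W = Fd cosθ = 365.7×20.4×cos(50°) = 4795.4 J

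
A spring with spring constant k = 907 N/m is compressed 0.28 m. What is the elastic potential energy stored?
PE = ½kx² = ½×907×0.28² = 35.55 J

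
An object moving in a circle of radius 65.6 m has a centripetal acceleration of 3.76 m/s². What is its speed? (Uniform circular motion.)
v = √(a_c × r) = √(3.76 × 65.6) = 15.71 m/s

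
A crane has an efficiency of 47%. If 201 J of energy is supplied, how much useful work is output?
W_out = η × W_in = 0.47 × 201 = 94.47 J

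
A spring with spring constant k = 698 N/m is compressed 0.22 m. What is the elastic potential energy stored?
PE = ½kx² = ½×698×0.22² = 16.89 J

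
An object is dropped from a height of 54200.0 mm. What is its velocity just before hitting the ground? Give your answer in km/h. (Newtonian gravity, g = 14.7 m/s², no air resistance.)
v = √(2gh) (with unit conversion) = 143.7 km/h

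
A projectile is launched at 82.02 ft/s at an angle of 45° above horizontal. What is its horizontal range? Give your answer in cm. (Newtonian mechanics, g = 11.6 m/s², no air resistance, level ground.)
R = v₀² sin(2θ) / g (with unit conversion) = 5388.0 cm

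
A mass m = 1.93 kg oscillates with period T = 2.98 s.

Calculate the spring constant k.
T = 2π√(m/k) → k = m(2π/T)² = 1.93×(2π/2.98)² = 8.58 N/m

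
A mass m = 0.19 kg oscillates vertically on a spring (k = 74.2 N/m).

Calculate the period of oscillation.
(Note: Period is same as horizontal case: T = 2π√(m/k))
T = 2π√(m/k) = 2π√(0.19/74.2) = 0.3179 s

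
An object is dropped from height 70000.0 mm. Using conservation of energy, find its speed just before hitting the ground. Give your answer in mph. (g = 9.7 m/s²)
mgh = ½mv² → v = √(2gh) = √(2×9.7×70) = 36.85 m/s = 82.43 mph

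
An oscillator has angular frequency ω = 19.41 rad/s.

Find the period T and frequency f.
T = 2π/ω = 2π/19.41 = 0.3237 s; f = ω/2π = 3.089 Hz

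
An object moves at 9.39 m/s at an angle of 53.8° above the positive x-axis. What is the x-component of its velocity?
vₓ = v cos(θ) = 9.39 × cos(53.8°) = 5.55 m/s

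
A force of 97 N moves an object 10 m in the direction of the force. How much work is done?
W = Fd = 97×10 = 970.0 J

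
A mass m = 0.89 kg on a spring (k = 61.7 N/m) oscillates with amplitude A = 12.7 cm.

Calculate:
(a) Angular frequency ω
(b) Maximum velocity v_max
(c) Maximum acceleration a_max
ω = √(k/m) = √(61.7/0.89) = 8.326 rad/s
v_max = ωA = 8.326×0.127 = 1.057 m/s
a_max = ω²A = 8.326²×0.127 = 8.804 m/s²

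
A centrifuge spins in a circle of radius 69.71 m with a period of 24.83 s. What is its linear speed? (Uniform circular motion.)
v = 2πr/T = 2π×69.71/24.83 = 17.64 m/s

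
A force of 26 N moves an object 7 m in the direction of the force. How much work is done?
W = Fd = 26×7 = 182.0 J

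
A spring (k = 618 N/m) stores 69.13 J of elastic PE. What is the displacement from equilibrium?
PE = ½kx² → x = √(2PE/k) = √(2×69.13/618) = 0.473 m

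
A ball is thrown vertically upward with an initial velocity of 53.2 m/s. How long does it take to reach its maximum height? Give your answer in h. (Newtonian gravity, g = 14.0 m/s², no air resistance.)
t_up = v₀/g (with unit conversion) = 0.001056 h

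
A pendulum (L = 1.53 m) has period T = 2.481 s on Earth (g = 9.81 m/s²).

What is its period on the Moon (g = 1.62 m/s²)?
T = 2π√(L/g), so T_moon/T_earth = √(g_earth/g_moon)
T_moon = 2π√(1.53/1.62) = 6.106 s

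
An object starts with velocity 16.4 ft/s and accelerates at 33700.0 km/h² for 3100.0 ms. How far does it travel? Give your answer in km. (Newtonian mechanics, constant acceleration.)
d = v₀t + ½at² (with unit conversion) = 0.02799 km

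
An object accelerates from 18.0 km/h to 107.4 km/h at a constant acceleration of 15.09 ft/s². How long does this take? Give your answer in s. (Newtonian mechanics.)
t = (v - v₀)/a (with unit conversion) = 5.399 s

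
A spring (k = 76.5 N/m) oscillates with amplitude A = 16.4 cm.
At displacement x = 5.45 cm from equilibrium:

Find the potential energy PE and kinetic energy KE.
E_total = ½kA² = ½×76.5×(0.164)² = 1.029 J
PE = ½kx² = ½×76.5×(0.0545)² = 0.1136 J
KE = E_total − PE = 0.9152 J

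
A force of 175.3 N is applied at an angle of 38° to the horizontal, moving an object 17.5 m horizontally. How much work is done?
W = Fd cosθ = 175.3×17.5×cos(38°) = 2417.4 J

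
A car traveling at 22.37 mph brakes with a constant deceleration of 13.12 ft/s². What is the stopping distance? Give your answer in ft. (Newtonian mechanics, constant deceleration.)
d = v₀² / (2a) (with unit conversion) = 41.02 ft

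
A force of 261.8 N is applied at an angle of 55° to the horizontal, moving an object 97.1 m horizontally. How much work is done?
W = Fd cosθ = 261.8×97.1×cos(55°) = 14581.0 J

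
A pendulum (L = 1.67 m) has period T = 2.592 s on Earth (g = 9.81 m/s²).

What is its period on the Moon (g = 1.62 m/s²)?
T = 2π√(L/g), so T_moon/T_earth = √(g_earth/g_moon)
T_moon = 2π√(1.67/1.62) = 6.379 s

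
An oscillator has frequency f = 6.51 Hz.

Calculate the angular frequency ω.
ω = 2πf = 2π×6.51 = 40.9 rad/s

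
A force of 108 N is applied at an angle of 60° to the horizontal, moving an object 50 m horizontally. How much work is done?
W = Fd cosθ = 108×50×cos(60°) = 2700.0 J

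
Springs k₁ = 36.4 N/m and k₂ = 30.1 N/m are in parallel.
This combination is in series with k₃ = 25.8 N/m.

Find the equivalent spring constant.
k₁₂ = k₁ + k₂ = 66.5 N/m (parallel)
1/k_eq = 1/k₁₂ + 1/k₃ → k_eq = 18.59 N/m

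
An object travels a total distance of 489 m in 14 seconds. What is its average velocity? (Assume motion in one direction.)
v_avg = Δd / Δt = 489 / 14 = 34.93 m/s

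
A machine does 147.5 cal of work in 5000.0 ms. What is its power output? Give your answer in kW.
P = W/t = 617.1 J / 5 s = 123.4 W = 0.1234 kW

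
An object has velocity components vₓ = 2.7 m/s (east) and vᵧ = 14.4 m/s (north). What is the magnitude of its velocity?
|v| = √(vₓ² + vᵧ²) = √(2.7² + 14.4²) = √(214.65) = 14.65 m/s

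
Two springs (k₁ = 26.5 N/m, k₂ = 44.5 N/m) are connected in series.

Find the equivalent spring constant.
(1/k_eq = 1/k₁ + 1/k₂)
1/k_eq = 1/26.5 + 1/44.5 = 0.060208; k_eq = 16.61 N/m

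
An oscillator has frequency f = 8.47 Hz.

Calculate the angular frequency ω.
ω = 2πf = 2π×8.47 = 53.22 rad/s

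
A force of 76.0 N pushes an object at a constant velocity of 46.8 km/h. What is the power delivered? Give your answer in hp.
P = Fv = 76 N × 13 m/s = 988 W = 1.325 hp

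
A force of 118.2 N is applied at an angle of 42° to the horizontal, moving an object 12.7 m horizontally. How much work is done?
W = Fd cosθ = 118.2×12.7×cos(42°) = 1115.6 J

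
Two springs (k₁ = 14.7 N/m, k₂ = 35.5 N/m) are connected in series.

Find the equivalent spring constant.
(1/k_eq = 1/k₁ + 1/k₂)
1/k_eq = 1/14.7 + 1/35.5 = 0.096196; k_eq = 10.4 N/m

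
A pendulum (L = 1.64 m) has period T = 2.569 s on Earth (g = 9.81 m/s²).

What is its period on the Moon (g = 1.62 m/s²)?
T = 2π√(L/g), so T_moon/T_earth = √(g_earth/g_moon)
T_moon = 2π√(1.64/1.62) = 6.322 s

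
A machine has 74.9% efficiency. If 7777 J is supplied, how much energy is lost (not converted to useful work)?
W_out = η × W_in = 0.749×7777 = 5825.0 J
W_lost = W_in − W_out = 7777 − 5825.0 = 1952.0 J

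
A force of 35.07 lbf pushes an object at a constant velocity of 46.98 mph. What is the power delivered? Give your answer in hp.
P = Fv = 156 N × 21 m/s = 3276 W = 4.394 hp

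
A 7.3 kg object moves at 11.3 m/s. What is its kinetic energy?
KE = ½mv² = ½×7.3×11.3² = 466.0685 J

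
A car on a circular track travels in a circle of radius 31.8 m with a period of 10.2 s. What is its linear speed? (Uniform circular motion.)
v = 2πr/T = 2π×31.8/10.2 = 19.59 m/s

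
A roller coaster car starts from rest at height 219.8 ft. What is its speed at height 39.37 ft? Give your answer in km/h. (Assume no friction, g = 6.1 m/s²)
mgh₁ = ½mv₂² + mgh₂ → v₂ = √(2g(h₁−h₂)) = √(2×6.1×(67−12)) = 25.9 m/s = 93.25 km/h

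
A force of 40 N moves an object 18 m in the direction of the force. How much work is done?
W = Fd = 40×18 = 720.0 J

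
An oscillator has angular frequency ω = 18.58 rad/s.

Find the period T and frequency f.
T = 2π/ω = 2π/18.58 = 0.3382 s; f = ω/2π = 2.957 Hz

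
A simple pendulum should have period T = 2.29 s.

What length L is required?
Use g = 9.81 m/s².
T = 2π√(L/g) → L = g(T/2π)² = 9.81×(2.29/2π)² = 1.303 m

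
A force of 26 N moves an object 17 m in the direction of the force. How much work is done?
W = Fd = 26×17 = 442.0 J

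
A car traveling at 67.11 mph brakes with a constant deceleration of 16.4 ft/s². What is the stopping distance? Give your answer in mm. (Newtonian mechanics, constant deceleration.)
d = v₀² / (2a) (with unit conversion) = 90030.0 mm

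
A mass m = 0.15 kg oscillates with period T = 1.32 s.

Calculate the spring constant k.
T = 2π√(m/k) → k = m(2π/T)² = 0.15×(2π/1.32)² = 3.399 N/m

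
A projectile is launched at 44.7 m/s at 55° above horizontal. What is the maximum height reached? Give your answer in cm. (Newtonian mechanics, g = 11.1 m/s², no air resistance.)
H = v₀²sin²(θ)/(2g) (with unit conversion) = 6039.0 cm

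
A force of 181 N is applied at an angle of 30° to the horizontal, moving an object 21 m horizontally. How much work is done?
W = Fd cosθ = 181×21×cos(30°) = 3291.8 J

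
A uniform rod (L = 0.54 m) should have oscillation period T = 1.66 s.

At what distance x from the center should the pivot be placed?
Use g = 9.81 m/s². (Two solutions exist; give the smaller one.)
T = 2π√((L²/12 + x²)/(gx)). Let c = T²g/(4π²) = 0.6847.
x² − cx + L²/12 = 0 → x = (c − √(c² − L²/3))/2 = 0.03755 m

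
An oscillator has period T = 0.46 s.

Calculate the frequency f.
f = 1/T = 1/0.46 = 2.174 Hz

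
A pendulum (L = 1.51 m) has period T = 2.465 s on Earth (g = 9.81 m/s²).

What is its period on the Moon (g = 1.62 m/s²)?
T = 2π√(L/g), so T_moon/T_earth = √(g_earth/g_moon)
T_moon = 2π√(1.51/1.62) = 6.066 s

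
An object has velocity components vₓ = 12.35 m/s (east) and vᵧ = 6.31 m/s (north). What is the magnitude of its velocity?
|v| = √(vₓ² + vᵧ²) = √(12.35² + 6.31²) = √(192.339) = 13.87 m/s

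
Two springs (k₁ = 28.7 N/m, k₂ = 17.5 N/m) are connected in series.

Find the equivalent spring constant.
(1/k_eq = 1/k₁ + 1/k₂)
1/k_eq = 1/28.7 + 1/17.5 = 0.091986; k_eq = 10.87 N/m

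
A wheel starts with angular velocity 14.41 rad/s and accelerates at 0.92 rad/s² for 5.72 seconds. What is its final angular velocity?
ω = ω₀ + αt = 14.41 + 0.92 × 5.72 = 19.67 rad/s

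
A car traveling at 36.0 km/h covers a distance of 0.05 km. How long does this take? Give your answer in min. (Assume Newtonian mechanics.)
t = d/v (with unit conversion) = 0.08333 min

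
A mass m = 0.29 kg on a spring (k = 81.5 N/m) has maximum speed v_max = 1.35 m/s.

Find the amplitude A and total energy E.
½mv²_max = ½kA² → A = v_max√(m/k) = 1.35×√(0.29/81.5) = 0.08053 m = 8.053 cm
E = ½mv²_max = ½×0.29×1.35² = 0.2643 J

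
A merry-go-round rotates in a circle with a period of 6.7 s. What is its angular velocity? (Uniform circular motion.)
ω = 2π/T = 2π/6.7 = 0.9378 rad/s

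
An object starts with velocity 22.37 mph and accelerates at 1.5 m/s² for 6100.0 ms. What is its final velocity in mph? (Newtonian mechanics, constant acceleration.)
v = v₀ + at (with unit conversion) = 42.84 mph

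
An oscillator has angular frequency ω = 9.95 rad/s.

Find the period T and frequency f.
T = 2π/ω = 2π/9.95 = 0.6315 s; f = ω/2π = 1.584 Hz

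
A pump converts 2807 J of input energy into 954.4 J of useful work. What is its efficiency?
η = W_out/W_in = 954.4/2807 = 0.34 = 34.0%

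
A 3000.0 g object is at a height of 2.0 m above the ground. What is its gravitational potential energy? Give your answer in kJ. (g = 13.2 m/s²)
PE = mgh = 3 kg × 13.2 m/s² × 2 m = 79.2 J = 0.0792 kJ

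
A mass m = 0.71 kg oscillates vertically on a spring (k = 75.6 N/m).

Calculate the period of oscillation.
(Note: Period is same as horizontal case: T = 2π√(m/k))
T = 2π√(m/k) = 2π√(0.71/75.6) = 0.6089 s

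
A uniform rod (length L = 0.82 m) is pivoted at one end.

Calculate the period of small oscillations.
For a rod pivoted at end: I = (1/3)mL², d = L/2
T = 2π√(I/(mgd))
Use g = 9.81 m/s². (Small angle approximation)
I/m = (1/3)L² = 0.2241 m²; d = L/2 = 0.41 m
T = 2π√(I/(mgd)) = 2π√(0.2241/(9.81×0.41)) = 1.483 s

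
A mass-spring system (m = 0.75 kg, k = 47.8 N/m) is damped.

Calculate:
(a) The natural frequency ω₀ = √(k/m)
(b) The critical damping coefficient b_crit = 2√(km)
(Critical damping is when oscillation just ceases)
ω₀ = √(k/m) = √(47.8/0.75) = 7.983 rad/s
b_crit = 2√(km) = 2√(47.8×0.75) = 11.97 kg/s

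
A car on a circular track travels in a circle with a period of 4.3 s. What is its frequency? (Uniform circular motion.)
f = 1/T = 1/4.3 = 0.2326 Hz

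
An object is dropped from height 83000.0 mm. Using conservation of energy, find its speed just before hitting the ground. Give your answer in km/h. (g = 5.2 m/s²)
mgh = ½mv² → v = √(2gh) = √(2×5.2×83) = 29.38 m/s = 105.8 km/h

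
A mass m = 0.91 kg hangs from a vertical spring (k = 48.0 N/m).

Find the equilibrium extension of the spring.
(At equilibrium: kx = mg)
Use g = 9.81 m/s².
x_eq = mg/k = 0.91×9.81/48.0 = 0.186 m = 18.6 cm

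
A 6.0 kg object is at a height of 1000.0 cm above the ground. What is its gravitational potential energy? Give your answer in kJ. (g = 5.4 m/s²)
PE = mgh = 6 kg × 5.4 m/s² × 10 m = 324 J = 0.324 kJ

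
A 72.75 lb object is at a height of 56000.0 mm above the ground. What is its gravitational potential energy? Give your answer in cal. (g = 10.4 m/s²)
PE = mgh = 33 kg × 10.4 m/s² × 56 m = 1.922e+04 J = 4593.0 cal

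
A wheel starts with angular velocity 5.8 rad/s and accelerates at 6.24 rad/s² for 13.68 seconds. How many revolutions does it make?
θ = ω₀t + ½αt² = 5.8×13.68 + ½×6.24×13.68² = 663.23 rad
Revolutions = θ/(2π) = 663.23/(2π) = 105.56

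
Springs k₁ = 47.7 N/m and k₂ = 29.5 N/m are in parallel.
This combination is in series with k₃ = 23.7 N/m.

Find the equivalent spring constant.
k₁₂ = k₁ + k₂ = 77.2 N/m (parallel)
1/k_eq = 1/k₁₂ + 1/k₃ → k_eq = 18.13 N/m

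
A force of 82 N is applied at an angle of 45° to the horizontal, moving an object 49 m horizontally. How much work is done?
W = Fd cosθ = 82×49×cos(45°) = 2841.2 J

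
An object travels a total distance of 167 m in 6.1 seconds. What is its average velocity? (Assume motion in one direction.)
v_avg = Δd / Δt = 167 / 6.1 = 27.38 m/s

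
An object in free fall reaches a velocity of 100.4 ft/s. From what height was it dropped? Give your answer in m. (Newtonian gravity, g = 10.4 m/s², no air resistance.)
h = v²/(2g) (with unit conversion) = 45.02 m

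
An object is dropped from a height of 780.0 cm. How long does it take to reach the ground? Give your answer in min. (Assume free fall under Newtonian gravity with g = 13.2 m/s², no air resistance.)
t = √(2h/g) (with unit conversion) = 0.01812 min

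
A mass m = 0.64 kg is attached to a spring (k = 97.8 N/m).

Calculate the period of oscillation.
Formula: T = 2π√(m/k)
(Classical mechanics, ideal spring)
T = 2π√(m/k) = 2π√(0.64/97.8) = 0.5083 s; f = 1/T = 1.967 Hz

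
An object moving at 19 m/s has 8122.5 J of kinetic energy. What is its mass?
KE = ½mv² → m = 2KE/v² = 2×8122.5/19² = 45.0 kg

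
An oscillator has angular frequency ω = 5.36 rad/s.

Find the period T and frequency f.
T = 2π/ω = 2π/5.36 = 1.172 s; f = ω/2π = 0.8531 Hz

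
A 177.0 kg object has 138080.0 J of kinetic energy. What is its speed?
KE = ½mv² → v = √(2KE/m) = √(2×138080.0/177.0) = 39.5 m/s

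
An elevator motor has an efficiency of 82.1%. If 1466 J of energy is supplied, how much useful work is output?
W_out = η × W_in = 0.821 × 1466 = 1203.6 J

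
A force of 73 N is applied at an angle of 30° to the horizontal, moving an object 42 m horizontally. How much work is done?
W = Fd cosθ = 73×42×cos(30°) = 2655.2 J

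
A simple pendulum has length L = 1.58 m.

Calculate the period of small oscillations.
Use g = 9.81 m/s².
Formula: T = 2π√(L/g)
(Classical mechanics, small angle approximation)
T = 2π√(L/g) = 2π√(1.58/9.81) = 2.522 s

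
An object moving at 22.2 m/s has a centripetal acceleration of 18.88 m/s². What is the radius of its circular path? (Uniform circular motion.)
r = v²/a_c = 22.2²/18.88 = 26.1 m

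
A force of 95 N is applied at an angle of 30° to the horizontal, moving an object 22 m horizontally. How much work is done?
W = Fd cosθ = 95×22×cos(30°) = 1810.0 J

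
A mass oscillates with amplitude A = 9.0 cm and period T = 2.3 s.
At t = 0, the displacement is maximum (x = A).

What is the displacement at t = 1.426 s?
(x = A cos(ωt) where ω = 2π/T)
ω = 2π/T = 2π/2.3 = 2.732 rad/s
x = A cos(ωt) = 9.0×cos(2.732×1.426) = -6.561 cm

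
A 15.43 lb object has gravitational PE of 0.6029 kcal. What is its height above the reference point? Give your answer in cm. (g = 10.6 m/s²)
PE = mgh → h = PE/(mg) = 2523 J / (6.999 kg × 10.6 m/s²) = 34 m = 3400.0 cm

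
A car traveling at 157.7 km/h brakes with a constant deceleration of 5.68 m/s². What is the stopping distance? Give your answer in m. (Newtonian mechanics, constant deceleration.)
d = v₀² / (2a) (with unit conversion) = 168.9 m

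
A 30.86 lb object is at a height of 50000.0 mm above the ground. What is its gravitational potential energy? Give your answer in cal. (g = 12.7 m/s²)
PE = mgh = 14 kg × 12.7 m/s² × 50 m = 8889 J = 2124.0 cal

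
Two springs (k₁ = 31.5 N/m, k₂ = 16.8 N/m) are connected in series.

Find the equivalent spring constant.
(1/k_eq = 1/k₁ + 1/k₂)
1/k_eq = 1/31.5 + 1/16.8 = 0.09127; k_eq = 10.96 N/m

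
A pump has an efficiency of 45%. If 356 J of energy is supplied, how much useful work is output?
W_out = η × W_in = 0.45 × 356 = 160.2 J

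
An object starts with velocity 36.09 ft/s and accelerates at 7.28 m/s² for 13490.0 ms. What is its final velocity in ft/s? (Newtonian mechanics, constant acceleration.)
v = v₀ + at (with unit conversion) = 358.3 ft/s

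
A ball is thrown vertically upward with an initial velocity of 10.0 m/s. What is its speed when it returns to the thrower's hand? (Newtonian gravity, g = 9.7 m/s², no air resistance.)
By conservation of energy, the ball returns at the same speed = 10.0 m/s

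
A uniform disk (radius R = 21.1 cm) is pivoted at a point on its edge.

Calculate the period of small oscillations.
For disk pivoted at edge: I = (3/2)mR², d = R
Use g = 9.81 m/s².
I/m = (3/2)R² = 0.06678 m²; d = R = 0.211 m
T = 2π√((3/2)R²/(gR)) = 2π√(3R/(2g)) = 1.129 s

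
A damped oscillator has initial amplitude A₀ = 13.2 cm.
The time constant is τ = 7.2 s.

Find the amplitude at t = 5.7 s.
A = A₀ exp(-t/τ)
A = A₀ exp(−t/τ) = 13.2×exp(−5.7/7.2) = 5.981 cm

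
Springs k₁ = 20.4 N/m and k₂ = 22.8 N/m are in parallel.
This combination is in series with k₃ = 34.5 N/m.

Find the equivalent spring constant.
k₁₂ = k₁ + k₂ = 43.2 N/m (parallel)
1/k_eq = 1/k₁₂ + 1/k₃ → k_eq = 19.18 N/m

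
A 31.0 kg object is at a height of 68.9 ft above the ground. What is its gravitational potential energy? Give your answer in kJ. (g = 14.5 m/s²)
PE = mgh = 31 kg × 14.5 m/s² × 21 m = 9440 J = 9.44 kJ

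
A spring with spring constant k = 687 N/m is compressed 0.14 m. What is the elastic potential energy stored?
PE = ½kx² = ½×687×0.14² = 6.733 J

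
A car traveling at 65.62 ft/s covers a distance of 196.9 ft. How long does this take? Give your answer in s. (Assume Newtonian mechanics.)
t = d/v (with unit conversion) = 3.001 s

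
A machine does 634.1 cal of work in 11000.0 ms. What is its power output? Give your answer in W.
P = W/t = 2653 J / 11 s = 241.2 W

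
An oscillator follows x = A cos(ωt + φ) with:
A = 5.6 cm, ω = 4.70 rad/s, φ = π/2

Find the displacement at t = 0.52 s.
x = A cos(ωt + φ) = 5.6×cos(4.7×0.52 + π/2) = -3.597 cm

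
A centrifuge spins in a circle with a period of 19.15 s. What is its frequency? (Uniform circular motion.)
f = 1/T = 1/19.15 = 0.0522 Hz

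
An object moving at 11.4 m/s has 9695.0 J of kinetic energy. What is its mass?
KE = ½mv² → m = 2KE/v² = 2×9695.0/11.4² = 149.2 kg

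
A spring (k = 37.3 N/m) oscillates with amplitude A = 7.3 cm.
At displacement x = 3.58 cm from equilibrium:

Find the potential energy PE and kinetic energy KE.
E_total = ½kA² = ½×37.3×(0.073)² = 0.09939 J
PE = ½kx² = ½×37.3×(0.0358)² = 0.0239 J
KE = E_total − PE = 0.07548 J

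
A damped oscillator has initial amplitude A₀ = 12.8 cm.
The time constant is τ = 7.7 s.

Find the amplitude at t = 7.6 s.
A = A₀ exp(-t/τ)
A = A₀ exp(−t/τ) = 12.8×exp(−7.6/7.7) = 4.77 cm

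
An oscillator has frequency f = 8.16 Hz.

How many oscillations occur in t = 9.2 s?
n = f×t = 8.16×9.2 = 75.07 oscillations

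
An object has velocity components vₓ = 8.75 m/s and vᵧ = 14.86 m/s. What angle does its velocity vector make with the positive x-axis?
θ = arctan(vᵧ/vₓ) = arctan(14.86/8.75) = 59.51°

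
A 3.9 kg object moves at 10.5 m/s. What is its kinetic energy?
KE = ½mv² = ½×3.9×10.5² = 214.9875 J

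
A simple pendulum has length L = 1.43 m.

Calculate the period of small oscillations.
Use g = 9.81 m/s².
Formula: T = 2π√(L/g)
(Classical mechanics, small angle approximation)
T = 2π√(L/g) = 2π√(1.43/9.81) = 2.399 s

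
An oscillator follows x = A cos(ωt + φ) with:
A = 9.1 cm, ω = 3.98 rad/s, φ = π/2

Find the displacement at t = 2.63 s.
x = A cos(ωt + φ) = 9.1×cos(3.98×2.63 + π/2) = 7.86 cm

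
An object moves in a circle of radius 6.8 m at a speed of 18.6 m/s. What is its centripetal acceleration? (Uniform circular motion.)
a_c = v²/r = 18.6²/6.8 = 345.96/6.8 = 50.88 m/s²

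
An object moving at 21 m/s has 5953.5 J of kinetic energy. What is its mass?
KE = ½mv² → m = 2KE/v² = 2×5953.5/21² = 27.0 kg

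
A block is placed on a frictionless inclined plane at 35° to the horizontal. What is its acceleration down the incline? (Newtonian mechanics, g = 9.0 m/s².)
a = g sin(θ) = 9.0 × sin(35°) = 9.0 × 0.5736 = 5.16 m/s²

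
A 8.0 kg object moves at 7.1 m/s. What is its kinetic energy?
KE = ½mv² = ½×8.0×7.1² = 201.64 J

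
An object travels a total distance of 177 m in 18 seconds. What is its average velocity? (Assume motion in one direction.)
v_avg = Δd / Δt = 177 / 18 = 9.83 m/s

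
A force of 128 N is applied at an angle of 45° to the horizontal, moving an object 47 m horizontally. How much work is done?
W = Fd cosθ = 128×47×cos(45°) = 4254.0 J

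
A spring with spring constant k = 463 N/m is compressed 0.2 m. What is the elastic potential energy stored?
PE = ½kx² = ½×463×0.2² = 9.26 J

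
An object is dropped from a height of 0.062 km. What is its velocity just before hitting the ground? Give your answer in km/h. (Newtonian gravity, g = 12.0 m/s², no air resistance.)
v = √(2gh) (with unit conversion) = 138.9 km/h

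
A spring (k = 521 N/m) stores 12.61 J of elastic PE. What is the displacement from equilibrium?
PE = ½kx² → x = √(2PE/k) = √(2×12.61/521) = 0.22 m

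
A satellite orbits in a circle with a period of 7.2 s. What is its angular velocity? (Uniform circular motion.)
ω = 2π/T = 2π/7.2 = 0.8727 rad/s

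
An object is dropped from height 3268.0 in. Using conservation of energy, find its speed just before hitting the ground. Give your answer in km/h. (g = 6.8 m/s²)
mgh = ½mv² → v = √(2gh) = √(2×6.8×83.01) = 33.6 m/s = 121.0 km/h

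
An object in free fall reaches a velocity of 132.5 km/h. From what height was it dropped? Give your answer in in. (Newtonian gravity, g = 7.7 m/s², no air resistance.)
h = v²/(2g) (with unit conversion) = 3463.0 in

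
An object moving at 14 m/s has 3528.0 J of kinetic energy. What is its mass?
KE = ½mv² → m = 2KE/v² = 2×3528.0/14² = 36.0 kg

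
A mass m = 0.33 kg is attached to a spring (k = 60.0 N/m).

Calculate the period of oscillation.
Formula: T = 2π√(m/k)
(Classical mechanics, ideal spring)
T = 2π√(m/k) = 2π√(0.33/60.0) = 0.466 s; f = 1/T = 2.146 Hz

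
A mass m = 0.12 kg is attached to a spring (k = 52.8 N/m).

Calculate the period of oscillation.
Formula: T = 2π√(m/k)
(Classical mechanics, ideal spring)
T = 2π√(m/k) = 2π√(0.12/52.8) = 0.2995 s; f = 1/T = 3.338 Hz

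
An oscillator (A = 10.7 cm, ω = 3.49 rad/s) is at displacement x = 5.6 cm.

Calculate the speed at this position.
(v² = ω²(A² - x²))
v = ω√(A² − x²) = 3.49×√(0.107² − 0.056²) = 0.3182 m/s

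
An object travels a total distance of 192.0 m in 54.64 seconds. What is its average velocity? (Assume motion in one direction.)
v_avg = Δd / Δt = 192.0 / 54.64 = 3.51 m/s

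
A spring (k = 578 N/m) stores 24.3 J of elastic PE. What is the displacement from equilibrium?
PE = ½kx² → x = √(2PE/k) = √(2×24.3/578) = 0.29 m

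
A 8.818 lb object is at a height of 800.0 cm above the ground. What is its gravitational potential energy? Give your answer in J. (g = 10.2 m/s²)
PE = mgh = 4 kg × 10.2 m/s² × 8 m = 326.4 J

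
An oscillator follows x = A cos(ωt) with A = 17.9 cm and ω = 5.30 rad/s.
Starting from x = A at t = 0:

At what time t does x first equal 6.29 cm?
cos(ωt) = x/A = 6.29/17.9 = 0.3514
ωt = arccos(0.3514) = 1.212 rad
t = 1.212/5.3 = 0.2286 s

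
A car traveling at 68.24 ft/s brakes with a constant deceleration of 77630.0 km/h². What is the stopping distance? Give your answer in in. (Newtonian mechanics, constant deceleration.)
d = v₀² / (2a) (with unit conversion) = 1422.0 in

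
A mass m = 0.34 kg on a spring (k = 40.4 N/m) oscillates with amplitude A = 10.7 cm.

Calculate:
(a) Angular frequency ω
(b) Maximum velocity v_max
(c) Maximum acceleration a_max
ω = √(k/m) = √(40.4/0.34) = 10.9 rad/s
v_max = ωA = 10.9×0.107 = 1.166 m/s
a_max = ω²A = 10.9²×0.107 = 12.71 m/s²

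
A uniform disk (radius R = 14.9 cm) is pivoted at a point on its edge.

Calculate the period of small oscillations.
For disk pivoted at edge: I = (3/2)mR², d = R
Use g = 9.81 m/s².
I/m = (3/2)R² = 0.0333 m²; d = R = 0.149 m
T = 2π√((3/2)R²/(gR)) = 2π√(3R/(2g)) = 0.9484 s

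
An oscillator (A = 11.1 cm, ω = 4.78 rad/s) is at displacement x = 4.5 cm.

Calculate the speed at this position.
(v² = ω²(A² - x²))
v = ω√(A² − x²) = 4.78×√(0.111² − 0.045²) = 0.485 m/s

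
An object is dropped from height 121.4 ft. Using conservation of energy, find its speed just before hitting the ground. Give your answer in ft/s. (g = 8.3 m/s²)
mgh = ½mv² → v = √(2gh) = √(2×8.3×37) = 24.78 m/s = 81.31 ft/s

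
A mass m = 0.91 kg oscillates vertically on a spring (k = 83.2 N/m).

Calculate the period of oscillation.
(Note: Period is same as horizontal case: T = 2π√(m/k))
T = 2π√(m/k) = 2π√(0.91/83.2) = 0.6571 s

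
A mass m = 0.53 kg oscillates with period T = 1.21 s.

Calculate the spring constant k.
T = 2π√(m/k) → k = m(2π/T)² = 0.53×(2π/1.21)² = 14.29 N/m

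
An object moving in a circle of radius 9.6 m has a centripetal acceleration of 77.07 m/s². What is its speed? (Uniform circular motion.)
v = √(a_c × r) = √(77.07 × 9.6) = 27.2 m/s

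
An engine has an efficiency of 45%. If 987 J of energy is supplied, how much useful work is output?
W_out = η × W_in = 0.45 × 987 = 444.15 J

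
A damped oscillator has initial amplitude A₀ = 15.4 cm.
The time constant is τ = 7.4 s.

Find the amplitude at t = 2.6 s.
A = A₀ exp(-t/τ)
A = A₀ exp(−t/τ) = 15.4×exp(−2.6/7.4) = 10.84 cm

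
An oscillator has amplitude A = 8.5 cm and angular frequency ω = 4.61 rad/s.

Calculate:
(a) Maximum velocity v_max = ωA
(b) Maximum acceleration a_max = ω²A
v_max = ωA = 4.61×0.085 = 0.3919 m/s
a_max = ω²A = 4.61²×0.085 = 1.806 m/s²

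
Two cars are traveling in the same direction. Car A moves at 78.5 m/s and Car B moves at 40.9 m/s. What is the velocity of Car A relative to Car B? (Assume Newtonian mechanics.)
v_rel = v_A - v_B = 78.5 - 40.9 = 37.6 m/s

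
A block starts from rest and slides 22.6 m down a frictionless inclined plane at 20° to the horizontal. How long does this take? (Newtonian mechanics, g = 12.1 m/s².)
a = g sin(θ) = 12.1 × sin(20°) = 4.14 m/s²
t = √(2d/a) = √(2 × 22.6 / 4.14) = 3.3 s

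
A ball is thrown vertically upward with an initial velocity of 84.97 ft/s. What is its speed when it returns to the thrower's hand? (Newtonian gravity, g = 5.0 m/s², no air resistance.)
By conservation of energy, the ball returns at the same speed = 84.97 ft/s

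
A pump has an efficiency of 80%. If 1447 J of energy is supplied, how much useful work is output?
W_out = η × W_in = 0.8 × 1447 = 1157.6 J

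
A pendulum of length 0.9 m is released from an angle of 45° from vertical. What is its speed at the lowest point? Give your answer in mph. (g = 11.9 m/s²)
h = L(1 − cosθ) = 0.9×(1 − cos45°) = 0.2636 m
v = √(2gh) = √(2×11.9×0.2636) = 2.505 m/s = 5.603 mph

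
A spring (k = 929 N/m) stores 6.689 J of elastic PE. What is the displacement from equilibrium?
PE = ½kx² → x = √(2PE/k) = √(2×6.689/929) = 0.12 m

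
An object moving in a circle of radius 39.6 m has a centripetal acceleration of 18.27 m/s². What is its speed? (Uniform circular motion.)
v = √(a_c × r) = √(18.27 × 39.6) = 26.9 m/s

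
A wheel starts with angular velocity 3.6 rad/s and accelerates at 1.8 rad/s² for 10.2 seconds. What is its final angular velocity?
ω = ω₀ + αt = 3.6 + 1.8 × 10.2 = 21.96 rad/s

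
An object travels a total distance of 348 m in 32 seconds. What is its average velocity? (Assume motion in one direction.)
v_avg = Δd / Δt = 348 / 32 = 10.88 m/s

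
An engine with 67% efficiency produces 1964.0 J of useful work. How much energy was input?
W_in = W_out/η = 1964.0/0.67 = 2931.3 J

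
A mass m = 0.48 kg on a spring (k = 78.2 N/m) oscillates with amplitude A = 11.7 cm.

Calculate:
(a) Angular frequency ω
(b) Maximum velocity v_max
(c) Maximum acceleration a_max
ω = √(k/m) = √(78.2/0.48) = 12.76 rad/s
v_max = ωA = 12.76×0.117 = 1.493 m/s
a_max = ω²A = 12.76²×0.117 = 19.06 m/s²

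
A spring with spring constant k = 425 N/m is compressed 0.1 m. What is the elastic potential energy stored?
PE = ½kx² = ½×425×0.1² = 2.125 J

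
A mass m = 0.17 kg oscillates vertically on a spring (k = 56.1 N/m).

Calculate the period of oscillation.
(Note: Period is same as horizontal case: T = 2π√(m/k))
T = 2π√(m/k) = 2π√(0.17/56.1) = 0.3459 s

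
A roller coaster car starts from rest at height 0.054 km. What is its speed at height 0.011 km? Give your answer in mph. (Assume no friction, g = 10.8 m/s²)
mgh₁ = ½mv₂² + mgh₂ → v₂ = √(2g(h₁−h₂)) = √(2×10.8×(54−11)) = 30.48 m/s = 68.17 mph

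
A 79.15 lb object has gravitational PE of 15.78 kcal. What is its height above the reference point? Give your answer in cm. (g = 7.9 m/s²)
PE = mgh → h = PE/(mg) = 6.602e+04 J / (35.9 kg × 7.9 m/s²) = 232.8 m = 23280.0 cm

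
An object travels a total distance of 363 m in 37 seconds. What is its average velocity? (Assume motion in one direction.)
v_avg = Δd / Δt = 363 / 37 = 9.81 m/s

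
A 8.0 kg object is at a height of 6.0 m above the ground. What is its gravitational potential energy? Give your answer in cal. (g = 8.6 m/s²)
PE = mgh = 8 kg × 8.6 m/s² × 6 m = 412.8 J = 98.66 cal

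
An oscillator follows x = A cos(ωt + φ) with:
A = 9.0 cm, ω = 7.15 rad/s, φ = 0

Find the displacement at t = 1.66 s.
x = A cos(ωt + φ) = 9.0×cos(7.15×1.66 + 0) = 6.899 cm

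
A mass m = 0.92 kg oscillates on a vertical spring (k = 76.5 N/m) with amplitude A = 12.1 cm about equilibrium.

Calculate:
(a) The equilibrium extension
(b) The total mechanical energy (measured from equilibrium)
x_eq = mg/k = 0.92×9.81/76.5 = 0.118 m = 11.8 cm
E = ½kA² = ½×76.5×(0.121)² = 0.56 J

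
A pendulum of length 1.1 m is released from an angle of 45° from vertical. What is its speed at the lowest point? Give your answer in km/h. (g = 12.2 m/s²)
h = L(1 − cosθ) = 1.1×(1 − cos45°) = 0.3222 m
v = √(2gh) = √(2×12.2×0.3222) = 2.804 m/s = 10.09 km/h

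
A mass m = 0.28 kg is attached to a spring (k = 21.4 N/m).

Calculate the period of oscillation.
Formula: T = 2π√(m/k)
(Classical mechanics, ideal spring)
T = 2π√(m/k) = 2π√(0.28/21.4) = 0.7187 s; f = 1/T = 1.391 Hz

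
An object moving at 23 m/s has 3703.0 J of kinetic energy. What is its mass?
KE = ½mv² → m = 2KE/v² = 2×3703.0/23² = 14.0 kg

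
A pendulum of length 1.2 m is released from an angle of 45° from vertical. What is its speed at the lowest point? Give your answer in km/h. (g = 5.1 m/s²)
h = L(1 − cosθ) = 1.2×(1 − cos45°) = 0.3515 m
v = √(2gh) = √(2×5.1×0.3515) = 1.893 m/s = 6.816 km/h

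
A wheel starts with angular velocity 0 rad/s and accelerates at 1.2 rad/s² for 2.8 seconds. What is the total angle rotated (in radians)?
θ = ω₀t + ½αt² = 0×2.8 + ½×1.2×2.8² = 4.7 rad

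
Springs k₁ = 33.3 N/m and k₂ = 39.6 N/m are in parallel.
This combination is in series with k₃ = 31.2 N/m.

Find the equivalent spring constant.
k₁₂ = k₁ + k₂ = 72.9 N/m (parallel)
1/k_eq = 1/k₁₂ + 1/k₃ → k_eq = 21.85 N/m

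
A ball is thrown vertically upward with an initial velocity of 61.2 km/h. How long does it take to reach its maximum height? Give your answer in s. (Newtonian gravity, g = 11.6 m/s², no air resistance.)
t_up = v₀/g (with unit conversion) = 1.466 s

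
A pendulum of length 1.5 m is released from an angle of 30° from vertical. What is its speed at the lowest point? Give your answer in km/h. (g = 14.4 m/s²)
h = L(1 − cosθ) = 1.5×(1 − cos30°) = 0.201 m
v = √(2gh) = √(2×14.4×0.201) = 2.406 m/s = 8.661 km/h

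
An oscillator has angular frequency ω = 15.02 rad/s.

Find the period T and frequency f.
T = 2π/ω = 2π/15.02 = 0.4183 s; f = ω/2π = 2.391 Hz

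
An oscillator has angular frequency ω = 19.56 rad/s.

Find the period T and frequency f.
T = 2π/ω = 2π/19.56 = 0.3212 s; f = ω/2π = 3.113 Hz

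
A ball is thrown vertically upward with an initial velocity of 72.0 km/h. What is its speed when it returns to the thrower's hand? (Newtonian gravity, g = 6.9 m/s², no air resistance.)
By conservation of energy, the ball returns at the same speed = 72.0 km/h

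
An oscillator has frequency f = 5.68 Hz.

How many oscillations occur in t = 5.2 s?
n = f×t = 5.68×5.2 = 29.54 oscillations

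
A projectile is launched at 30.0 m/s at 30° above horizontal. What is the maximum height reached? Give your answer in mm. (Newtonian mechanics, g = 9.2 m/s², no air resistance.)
H = v₀²sin²(θ)/(2g) (with unit conversion) = 12230.0 mm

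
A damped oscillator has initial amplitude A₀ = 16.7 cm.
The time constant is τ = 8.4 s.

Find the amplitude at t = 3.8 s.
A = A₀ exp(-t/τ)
A = A₀ exp(−t/τ) = 16.7×exp(−3.8/8.4) = 10.62 cm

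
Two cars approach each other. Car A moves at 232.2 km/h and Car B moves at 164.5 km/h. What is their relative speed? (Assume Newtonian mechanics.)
v_rel = v_A + v_B = 232.2 + 164.5 = 396.7 km/h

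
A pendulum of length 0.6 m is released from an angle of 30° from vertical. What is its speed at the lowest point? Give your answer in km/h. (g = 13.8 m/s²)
h = L(1 − cosθ) = 0.6×(1 − cos30°) = 0.08038 m
v = √(2gh) = √(2×13.8×0.08038) = 1.49 m/s = 5.362 km/h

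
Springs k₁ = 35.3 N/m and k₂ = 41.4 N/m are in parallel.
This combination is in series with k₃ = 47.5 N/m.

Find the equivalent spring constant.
k₁₂ = k₁ + k₂ = 76.7 N/m (parallel)
1/k_eq = 1/k₁₂ + 1/k₃ → k_eq = 29.33 N/m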